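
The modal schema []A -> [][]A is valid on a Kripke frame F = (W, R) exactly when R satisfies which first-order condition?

This is the 4 axiom.
It corresponds to transitivity: forall x forall y forall z (Rxy & Ryz -> Rxz).

transitivity: forall x forall y forall z (Rxy & Ryz -> Rxz)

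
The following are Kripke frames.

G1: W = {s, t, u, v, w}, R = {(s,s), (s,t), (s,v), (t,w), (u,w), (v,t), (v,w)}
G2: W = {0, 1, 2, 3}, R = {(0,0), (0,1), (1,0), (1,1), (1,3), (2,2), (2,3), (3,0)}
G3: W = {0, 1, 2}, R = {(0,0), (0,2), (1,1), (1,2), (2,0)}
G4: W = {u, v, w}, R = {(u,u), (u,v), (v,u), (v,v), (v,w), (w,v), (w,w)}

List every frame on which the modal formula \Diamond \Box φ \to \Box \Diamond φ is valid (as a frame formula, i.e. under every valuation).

This is the axiom for convergence; its first-order frame correspondent is \forall x \forall y \forall z (Rxy \wedge Rxz \to \exists w (Ryw \wedge Rzw)).
G1: fails — Rss and Rst but s and t have no common successor.
G2: fails — R23 and R22 but 3 and 2 have no common successor.
G3: fails — R12 and R11 but 2 and 1 have no common successor.
G4: condition met.

G4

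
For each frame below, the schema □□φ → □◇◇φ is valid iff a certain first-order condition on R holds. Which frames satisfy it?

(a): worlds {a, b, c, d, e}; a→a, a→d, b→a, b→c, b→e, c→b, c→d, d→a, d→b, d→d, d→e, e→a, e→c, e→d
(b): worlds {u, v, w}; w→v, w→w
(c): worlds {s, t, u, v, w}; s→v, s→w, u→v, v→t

(a)

The schema corresponds to a generalized confluence (Geach) condition: ∀x ∀z (xRz → ∃w (xR²w ∧ zR²w)).
(a): ✓.
(b): fails — wRv but no t with wR²t and vR²t.
(c): fails — sRv but no w* with sR²w* and vR²w*.
Valid on: (a).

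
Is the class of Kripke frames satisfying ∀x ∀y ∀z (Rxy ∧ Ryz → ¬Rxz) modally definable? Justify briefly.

No — not modally definable

Modal frame validity is preserved under surjective bounded morphisms.
The 3-cycle (worlds 0,1,2 with 0→1→2→0) is intransitive. Mapping every world to a single reflexive point • is a surjective bounded morphism; the reflexive point is not intransitive (R••∧R•• but R••).
Hence intransitivity is not modally definable.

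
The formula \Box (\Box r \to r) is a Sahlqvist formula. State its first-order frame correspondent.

shift-reflexivity: \forall x \forall y (Rxy \to Ryy)

This is the T□ axiom.
Its frame correspondent is shift-reflexivity — \forall x \forall y (Rxy \to Ryy).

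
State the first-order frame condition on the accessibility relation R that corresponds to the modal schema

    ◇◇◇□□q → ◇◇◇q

∀x ∀y (xR³y → ∃w (yR²w ∧ xR³w))

This is a Sahlqvist (Geach-type) schema ◇^3□^2q → □^0◇^3q.
Minimal-valuation argument: fix x; take any y with xR^3y and any z with xR^0z. Set V(q) to the set of worlds R-reachable from y in exactly 2 steps. Then □^2q holds at y, so the antecedent holds at x; validity forces ◇^3q at z, giving a w with zR^3w and yR^2w.
First-order correspondent: ∀x ∀y (xR³y → ∃w (yR²w ∧ xR³w)).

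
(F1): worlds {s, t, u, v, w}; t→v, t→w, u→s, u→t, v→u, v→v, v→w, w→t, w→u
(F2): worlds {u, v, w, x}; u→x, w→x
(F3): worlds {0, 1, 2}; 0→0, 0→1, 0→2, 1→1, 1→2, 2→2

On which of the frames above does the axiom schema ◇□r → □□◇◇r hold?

Frame correspondent (Sahlqvist): ∀x ∀y ∀z ((xRy ∧ xR²z) → ∃w (yRw ∧ zR²w)) — i.e. a generalized confluence (Geach) condition.
(F1): fails — tRw, tR²u but no w* with wRw* and uR²w*.
(F2): holds.
(F3): holds.

(F2), (F3)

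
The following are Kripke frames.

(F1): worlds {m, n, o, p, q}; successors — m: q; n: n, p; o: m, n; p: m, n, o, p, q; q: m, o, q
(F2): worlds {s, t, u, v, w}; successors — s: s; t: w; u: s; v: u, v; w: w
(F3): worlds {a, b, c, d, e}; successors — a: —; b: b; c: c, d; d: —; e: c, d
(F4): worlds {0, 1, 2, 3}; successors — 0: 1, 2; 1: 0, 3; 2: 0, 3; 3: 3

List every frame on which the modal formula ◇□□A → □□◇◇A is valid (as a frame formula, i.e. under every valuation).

This is the axiom for a generalized confluence (Geach) condition; its first-order frame correspondent is ∀x ∀y ∀z ((xRy ∧ xR²z) → ∃w (yR²w ∧ zR²w)).
(F1): ✓.
(F2): ✓.
(F3): fails — cRc, cR²d but no w with cR²w and dR²w.
(F4): ✓.

(F1), (F2), (F4)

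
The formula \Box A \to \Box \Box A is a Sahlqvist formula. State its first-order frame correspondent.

Transitivity

Suppose □A→□□A is valid. Take Rxy, Ryz and set V(A)={w : Rxw}. Then □A at x, so □□A at x, so □A at y, so A at z, i.e. Rxz.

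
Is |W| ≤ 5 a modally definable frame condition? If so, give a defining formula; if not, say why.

If a class were modally definable it would be closed under disjoint unions (Goldblatt–Thomason).
Any modal formula valid on each of 6 disjoint one-world frames is valid on their disjoint union (validity is preserved under disjoint unions). Each one-world frame has |W|=1≤5, but the union has |W|=6.
So no modal formula (or set of formulas) defines exactly the |W|≤5 frames.

Not definable by any modal formula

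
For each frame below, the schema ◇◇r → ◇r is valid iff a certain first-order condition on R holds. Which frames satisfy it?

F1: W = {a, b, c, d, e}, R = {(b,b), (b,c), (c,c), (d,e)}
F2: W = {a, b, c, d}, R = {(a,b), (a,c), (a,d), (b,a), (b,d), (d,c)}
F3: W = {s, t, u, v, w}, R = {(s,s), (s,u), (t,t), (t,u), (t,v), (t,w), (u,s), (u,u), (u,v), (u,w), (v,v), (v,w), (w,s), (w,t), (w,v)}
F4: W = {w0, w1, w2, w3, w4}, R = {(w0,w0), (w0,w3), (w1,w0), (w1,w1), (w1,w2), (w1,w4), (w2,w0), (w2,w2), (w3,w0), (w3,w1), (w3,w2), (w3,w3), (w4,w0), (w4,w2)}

Frame correspondent (Sahlqvist): ∀x ∀y ∀z (Rxy ∧ Ryz → Rxz) — i.e. transitivity.
F1: condition met.
F2: fails — Rab and Rba but not Raa.
F3: fails — Rwt and Rtw but not Rww.
F4: fails — Rw1w0 and Rw0w3 but not Rw1w3.

F1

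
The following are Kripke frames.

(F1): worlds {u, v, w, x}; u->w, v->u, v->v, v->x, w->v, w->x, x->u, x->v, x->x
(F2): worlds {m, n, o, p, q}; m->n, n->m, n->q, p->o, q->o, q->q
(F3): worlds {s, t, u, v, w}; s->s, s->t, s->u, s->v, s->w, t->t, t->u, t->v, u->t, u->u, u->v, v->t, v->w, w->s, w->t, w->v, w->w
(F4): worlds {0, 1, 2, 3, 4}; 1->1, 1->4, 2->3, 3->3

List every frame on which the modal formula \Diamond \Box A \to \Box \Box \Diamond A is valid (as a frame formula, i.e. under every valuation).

(F3)

Frame correspondent (Sahlqvist): \forall x \forall y \forall z ((xRy \wedge x R^2 z) \to \exists w (yRw \wedge zRw)) — i.e. a generalized confluence (Geach) condition.
(F1): fails — vRu, vR²v but no t with uRt and vRt.
(F2): fails — mRn, mR²m but no w with nRw and mRw.
(F3): condition met.
(F4): fails — 1R1, 1R²4 but no w with 1Rw and 4Rw.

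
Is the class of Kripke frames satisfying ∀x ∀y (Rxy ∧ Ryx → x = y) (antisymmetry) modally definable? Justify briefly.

Modal frame validity is preserved under surjective bounded morphisms.
The 8-cycle (worlds a,b,c,d,e,f,g,h with a→b→c→d→e→f→g→h→a) is antisymmetric. Sending even-indexed worlds to a and odd-indexed worlds to b is a surjective bounded morphism onto the two-world frame with a↔b, which is not antisymmetric.
So the class is not modally definable.

No — not modally definable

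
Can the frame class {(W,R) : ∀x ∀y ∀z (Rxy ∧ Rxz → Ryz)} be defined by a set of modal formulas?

This is a Sahlqvist condition; the 5 axiom ◇q → □◇q defines it.

Yes — defined by ◇q → □◇q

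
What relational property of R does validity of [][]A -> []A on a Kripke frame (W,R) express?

This is the C4 axiom.
It corresponds to density: forall x forall y (Rxy -> exists z (Rxz & Rzy)).

density: forall x forall y (Rxy -> exists z (Rxz & Rzy))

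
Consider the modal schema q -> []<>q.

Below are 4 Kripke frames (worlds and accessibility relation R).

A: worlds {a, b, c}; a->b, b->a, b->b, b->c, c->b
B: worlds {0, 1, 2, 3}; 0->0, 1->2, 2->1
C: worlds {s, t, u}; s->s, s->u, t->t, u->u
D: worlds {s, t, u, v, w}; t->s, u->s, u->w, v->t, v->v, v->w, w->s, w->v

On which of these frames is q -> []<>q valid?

This is the axiom for symmetry; its first-order frame correspondent is forall x forall y (Rxy -> Ryx).
A: condition met.
B: condition met.
C: fails — Rsu but not Rus.
D: fails — Ruw but not Rwu.

A, B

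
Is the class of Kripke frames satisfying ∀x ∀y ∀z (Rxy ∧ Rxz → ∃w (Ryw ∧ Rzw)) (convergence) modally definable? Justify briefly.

Yes — defined by ◇□q → □◇q

This is a Sahlqvist condition; the .2 axiom ◇□q → □◇q defines it.
Suppose ◇□q→□◇q is valid. Take Rxy, Rxz and set V(q)={w : Ryw}. Then □q at y so ◇□q at x, so □◇q at x, so ◇q at z, giving w with Rzw and Ryw.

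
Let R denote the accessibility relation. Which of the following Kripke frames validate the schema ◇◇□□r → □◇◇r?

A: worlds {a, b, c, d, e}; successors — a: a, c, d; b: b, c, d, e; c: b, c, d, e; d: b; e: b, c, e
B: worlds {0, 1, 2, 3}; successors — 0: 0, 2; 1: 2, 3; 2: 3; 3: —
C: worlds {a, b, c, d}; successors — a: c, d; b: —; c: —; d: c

Frame correspondent (Sahlqvist): ∀x ∀y ∀z ((xR²y ∧ xRz) → ∃w (yR²w ∧ zR²w)) — i.e. a generalized confluence (Geach) condition.
A: condition met.
B: fails — 0R²0, 0R2 but no w with 0R²w and 2R²w.
C: fails — aR²c, aRc but no w with cR²w and cR²w.
Valid on: A.

A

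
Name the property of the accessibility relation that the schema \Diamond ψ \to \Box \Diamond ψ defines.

Suppose ◇ψ→□◇ψ is valid. Take Rxy, Rxz and set V(ψ)={y}. Then ◇ψ at x, so □◇ψ at x, so ◇ψ at z, so some w with Rzw has ψ; w=y, i.e. Rzy. By symmetry of the argument, Ryz.

the Euclidean property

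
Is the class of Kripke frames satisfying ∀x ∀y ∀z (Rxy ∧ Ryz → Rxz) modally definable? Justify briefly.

The condition is transitivity. A defining modal formula is □p → □□p.

Yes, by □p → □□p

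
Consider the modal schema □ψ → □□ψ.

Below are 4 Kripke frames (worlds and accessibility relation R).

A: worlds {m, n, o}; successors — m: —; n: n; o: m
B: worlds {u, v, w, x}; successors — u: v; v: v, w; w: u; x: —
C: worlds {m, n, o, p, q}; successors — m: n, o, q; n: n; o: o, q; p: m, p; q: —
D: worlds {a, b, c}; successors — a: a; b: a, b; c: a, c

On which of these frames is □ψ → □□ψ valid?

The schema corresponds to transitivity: ∀x ∀y ∀z (Rxy ∧ Ryz → Rxz).
A: satisfies the condition.
B: fails — Ruv and Rvw but not Ruw.
C: fails — Rpm and Rmo but not Rpo.
D: satisfies the condition.

A, D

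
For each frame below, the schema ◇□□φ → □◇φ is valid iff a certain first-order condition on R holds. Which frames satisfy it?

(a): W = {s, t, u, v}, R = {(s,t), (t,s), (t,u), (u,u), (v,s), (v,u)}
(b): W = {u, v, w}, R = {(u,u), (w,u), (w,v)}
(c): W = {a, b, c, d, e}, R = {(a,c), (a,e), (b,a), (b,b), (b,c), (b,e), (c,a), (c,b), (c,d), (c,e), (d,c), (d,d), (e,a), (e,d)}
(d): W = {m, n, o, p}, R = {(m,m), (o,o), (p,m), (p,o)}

Frame correspondent (Sahlqvist): ∀x ∀y ∀z ((xRy ∧ xRz) → ∃w (yR²w ∧ zRw)) — i.e. a generalized confluence (Geach) condition.
(a): fails — tRs, tRs but no w with sR²w and sRw.
(b): fails — wRu, wRv but no t with uR²t and vRt.
(c): holds.
(d): fails — pRm, pRo but no w with mR²w and oRw.

(c)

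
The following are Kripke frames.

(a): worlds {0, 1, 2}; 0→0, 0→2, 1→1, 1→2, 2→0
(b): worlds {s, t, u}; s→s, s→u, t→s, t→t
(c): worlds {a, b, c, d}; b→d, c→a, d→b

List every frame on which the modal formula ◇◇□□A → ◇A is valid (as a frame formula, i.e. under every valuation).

(a)

Frame correspondent (Sahlqvist): ∀x ∀y (xR²y → ∃w (yR²w ∧ xRw)) — i.e. a generalized confluence (Geach) condition.
(a): condition met.
(b): fails — sR²u but no w with uR²w and sRw.
(c): fails — bR²b but no w with bR²w and bRw.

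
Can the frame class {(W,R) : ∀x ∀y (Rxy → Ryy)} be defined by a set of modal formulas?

Definable; □(□q → q) defines it

This is a Sahlqvist condition; the T□ axiom □(□q → q) defines it.
Suppose □(□q→q) is valid. Take Rxy and set V(q)={w : Ryw}. Then at y, □q holds; since □(□q→q) at x, □q→q at y, so q at y, i.e. Ryy.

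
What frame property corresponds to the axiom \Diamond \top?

◇⊤ holds at w iff w has a successor, so frame-validity of ◇⊤ is exactly seriality. Equivalently via □A → ◇A:
Suppose □A→◇A is valid. At any x set V(A)=W. Then □A at x, so ◇A at x, so x has a successor.

seriality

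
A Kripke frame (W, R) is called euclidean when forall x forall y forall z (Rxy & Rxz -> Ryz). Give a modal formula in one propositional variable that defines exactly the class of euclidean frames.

◇q → □◇q

A defining formula is ◇q → □◇q (the 5 axiom).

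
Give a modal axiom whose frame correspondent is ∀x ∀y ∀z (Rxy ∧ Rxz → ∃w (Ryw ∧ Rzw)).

This is convergence; the standard corresponding axiom is .2: ◇□s → □◇s.
Suppose ◇□s→□◇s is valid. Take Rxy, Rxz and set V(s)={w : Ryw}. Then □s at y so ◇□s at x, so □◇s at x, so ◇s at z, giving w with Rzw and Ryw.

◇□s → □◇s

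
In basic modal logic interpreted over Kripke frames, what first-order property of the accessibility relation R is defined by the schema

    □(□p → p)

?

shift-reflexivity

Suppose □(□p→p) is valid. Take Rxy and set V(p)={w : Ryw}. Then at y, □p holds; since □(□p→p) at x, □p→p at y, so p at y, i.e. Ryy.
Conversely, any frame satisfying ∀x ∀y (Rxy → Ryy) validates the schema.
So the correspondent is shift-reflexivity.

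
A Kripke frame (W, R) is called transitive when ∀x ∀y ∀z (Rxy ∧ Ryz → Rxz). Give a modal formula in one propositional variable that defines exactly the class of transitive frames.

This is transitivity; the standard corresponding axiom is 4: □p → □□p.
Suppose □p→□□p is valid. Take Rxy, Ryz and set V(p)={w : Rxw}. Then □p at x, so □□p at x, so □p at y, so p at z, i.e. Rxz.

□p → □□p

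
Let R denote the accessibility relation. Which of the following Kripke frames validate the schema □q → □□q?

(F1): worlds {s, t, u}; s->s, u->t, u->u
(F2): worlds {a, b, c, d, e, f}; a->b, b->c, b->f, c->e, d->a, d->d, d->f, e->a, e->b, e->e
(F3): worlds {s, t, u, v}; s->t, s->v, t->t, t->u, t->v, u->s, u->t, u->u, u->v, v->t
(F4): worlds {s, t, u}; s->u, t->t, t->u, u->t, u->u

Frame correspondent (Sahlqvist): ∀x ∀y ∀z (Rxy ∧ Ryz → Rxz) — i.e. transitivity.
(F1): holds.
(F2): fails — Rbc and Rce but not Rbe.
(F3): fails — Rvt and Rtv but not Rvv.
(F4): fails — Rsu and Rut but not Rst.

(F1)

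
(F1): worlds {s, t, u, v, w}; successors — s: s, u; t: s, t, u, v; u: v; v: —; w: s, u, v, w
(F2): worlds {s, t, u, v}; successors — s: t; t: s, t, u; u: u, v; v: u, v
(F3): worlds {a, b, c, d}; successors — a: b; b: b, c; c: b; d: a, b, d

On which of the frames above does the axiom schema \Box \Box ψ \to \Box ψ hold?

(F2), (F3)

The schema corresponds to density: \forall x \forall y (Rxy \to \exists z (Rxz \wedge Rzy)).
(F1): fails — Ruv but no z with Ruz and Rzv.
(F2): holds.
(F3): holds.
Valid on: (F2), (F3).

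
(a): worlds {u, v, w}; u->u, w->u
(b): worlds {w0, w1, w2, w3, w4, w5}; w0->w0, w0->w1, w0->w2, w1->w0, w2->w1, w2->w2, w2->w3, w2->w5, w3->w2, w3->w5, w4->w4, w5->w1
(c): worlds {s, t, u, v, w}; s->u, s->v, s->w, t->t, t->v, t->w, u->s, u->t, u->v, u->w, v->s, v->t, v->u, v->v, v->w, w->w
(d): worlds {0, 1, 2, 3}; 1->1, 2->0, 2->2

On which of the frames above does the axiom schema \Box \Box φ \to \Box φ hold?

(a), (c), (d)

Frame correspondent (Sahlqvist): \forall x \forall y (Rxy \to \exists z (Rxz \wedge Rzy)) — i.e. density.
(a): condition met.
(b): fails — Rw5w1 but no z with Rw5z and Rzw1.
(c): condition met.
(d): condition met.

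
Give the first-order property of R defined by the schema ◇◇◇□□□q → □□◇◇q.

This is a Sahlqvist (Geach-type) schema ◇^3□^3q → □^2◇^2q.
Minimal-valuation argument: fix x; take any y with xR^3y and any z with xR^2z. Set V(q) to the set of worlds R-reachable from y in exactly 3 steps. Then □^3q holds at y, so the antecedent holds at x; validity forces ◇^2q at z, giving a w with zR^2w and yR^3w.
First-order correspondent: ∀x ∀y ∀z ((xR³y ∧ xR²z) → ∃w (yR³w ∧ zR²w)).

∀x ∀y ∀z ((xR³y ∧ xR²z) → ∃w (yR³w ∧ zR²w))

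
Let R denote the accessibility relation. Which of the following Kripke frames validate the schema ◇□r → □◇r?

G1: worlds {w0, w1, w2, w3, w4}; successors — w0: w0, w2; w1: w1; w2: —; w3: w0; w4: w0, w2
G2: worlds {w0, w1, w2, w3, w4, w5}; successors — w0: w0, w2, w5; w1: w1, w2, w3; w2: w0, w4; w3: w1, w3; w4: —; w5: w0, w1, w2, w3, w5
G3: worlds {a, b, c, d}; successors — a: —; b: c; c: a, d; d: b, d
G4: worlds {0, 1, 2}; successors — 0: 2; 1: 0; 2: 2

Frame correspondent (Sahlqvist): ∀x ∀y ∀z (Rxy ∧ Rxz → ∃w (Ryw ∧ Rzw)) — i.e. convergence.
G1: fails — Rw0w2 and Rw0w2 but w2 and w2 have no common successor.
G2: fails — Rw1w2 and Rw1w1 but w2 and w1 have no common successor.
G3: fails — Rcd and Rca but d and a have no common successor.
G4: ✓.

G4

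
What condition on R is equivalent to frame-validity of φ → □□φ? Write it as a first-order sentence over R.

This is a Sahlqvist (Geach-type) schema ◇^0□^0φ → □^2◇^0φ.
Minimal-valuation argument: fix x; take any y with xR^0y and any z with xR^2z. Set V(φ) to the set of worlds R-reachable from y in exactly 0 steps. Then □^0φ holds at y, so the antecedent holds at x; validity forces ◇^0φ at z, giving a w with zR^0w and yR^0w.
First-order correspondent: ∀x ∀z (xR²z → ∃w (x = w ∧ z = w)).

∀x ∀z (xR²z → ∃w (x = w ∧ z = w))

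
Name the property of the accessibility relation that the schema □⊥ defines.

Emptiness of R

This is the Ver axiom.
It corresponds to emptiness of R: ∀x ∀y ¬Rxy.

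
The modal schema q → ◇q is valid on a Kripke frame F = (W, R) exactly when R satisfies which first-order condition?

reflexivity

This is a form of the T axiom.
It corresponds to reflexivity: ∀x Rxx.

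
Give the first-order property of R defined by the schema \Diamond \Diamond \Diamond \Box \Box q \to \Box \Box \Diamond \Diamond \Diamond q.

\forall x \forall y \forall z ((x R^3 y \wedge x R^2 z) \to \exists w (y R^2 w \wedge z R^3 w))

This is a Sahlqvist (Geach-type) schema ◇^3□^2q → □^2◇^3q.
Minimal-valuation argument: fix x; take any y with xR^3y and any z with xR^2z. Set V(q) to the set of worlds R-reachable from y in exactly 2 steps. Then □^2q holds at y, so the antecedent holds at x; validity forces ◇^3q at z, giving a w with zR^3w and yR^2w.
First-order correspondent: \forall x \forall y \forall z ((x R^3 y \wedge x R^2 z) \to \exists w (y R^2 w \wedge z R^3 w)).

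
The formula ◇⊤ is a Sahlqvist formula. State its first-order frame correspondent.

This is a form of the D axiom.
It corresponds to seriality: ∀x ∃y Rxy.

Seriality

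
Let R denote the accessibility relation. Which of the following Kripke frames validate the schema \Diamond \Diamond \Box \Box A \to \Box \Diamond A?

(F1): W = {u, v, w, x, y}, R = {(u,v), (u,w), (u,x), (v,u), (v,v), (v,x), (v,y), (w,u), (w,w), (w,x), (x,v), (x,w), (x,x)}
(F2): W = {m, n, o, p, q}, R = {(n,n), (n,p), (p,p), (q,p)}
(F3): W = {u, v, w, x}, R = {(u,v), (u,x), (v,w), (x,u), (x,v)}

This is the axiom for a generalized confluence (Geach) condition; its first-order frame correspondent is \forall x \forall y \forall z ((x R^2 y \wedge xRz) \to \exists w (y R^2 w \wedge zRw)).
(F1): fails — uR²y, uRv but no t with yR²t and vRt.
(F2): holds.
(F3): fails — uR²v, uRv but no t with vR²t and vRt.

(F2)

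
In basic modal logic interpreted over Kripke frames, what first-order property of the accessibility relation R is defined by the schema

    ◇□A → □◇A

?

Suppose ◇□A→□◇A is valid. Take Rxy, Rxz and set V(A)={w : Ryw}. Then □A at y so ◇□A at x, so □◇A at x, so ◇A at z, giving w with Rzw and Ryw.
The converse is a direct semantic check.
So the correspondent is convergence.

Convergence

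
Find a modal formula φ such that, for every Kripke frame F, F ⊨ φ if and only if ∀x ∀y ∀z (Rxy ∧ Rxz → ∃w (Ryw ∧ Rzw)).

◇□ψ → □◇ψ

The condition is convergence. The .2 schema ◇□ψ → □◇ψ defines it.
Suppose ◇□ψ→□◇ψ is valid. Take Rxy, Rxz and set V(ψ)={w : Ryw}. Then □ψ at y so ◇□ψ at x, so □◇ψ at x, so ◇ψ at z, giving w with Rzw and Ryw.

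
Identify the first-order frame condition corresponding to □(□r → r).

shift-reflexivity: ∀x ∀y (Rxy → Ryy)

Suppose □(□r→r) is valid. Take Rxy and set V(r)={w : Ryw}. Then at y, □r holds; since □(□r→r) at x, □r→r at y, so r at y, i.e. Ryy.
Conversely, on a frame with shift-reflexivity the schema holds at every world under every valuation.
So the correspondent is shift-reflexivity.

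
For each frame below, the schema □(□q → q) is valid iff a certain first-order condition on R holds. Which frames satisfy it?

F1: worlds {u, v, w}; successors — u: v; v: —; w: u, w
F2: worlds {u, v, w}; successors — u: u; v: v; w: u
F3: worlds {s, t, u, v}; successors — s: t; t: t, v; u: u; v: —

Frame correspondent (Sahlqvist): ∀x ∀y (Rxy → Ryy) — i.e. shift-reflexivity.
F1: fails — Ruv but not Rvv.
F2: ✓.
F3: fails — Rtv but not Rvv.

F2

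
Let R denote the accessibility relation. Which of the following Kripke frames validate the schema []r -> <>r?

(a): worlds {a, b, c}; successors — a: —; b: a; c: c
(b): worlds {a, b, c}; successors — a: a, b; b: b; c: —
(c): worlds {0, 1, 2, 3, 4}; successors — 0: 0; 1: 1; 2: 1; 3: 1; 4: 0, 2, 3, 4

This is the axiom for seriality; its first-order frame correspondent is forall x exists y Rxy.
(a): fails — world a has no successor.
(b): fails — world c has no successor.
(c): satisfies the condition.
Valid on: (c).

(c)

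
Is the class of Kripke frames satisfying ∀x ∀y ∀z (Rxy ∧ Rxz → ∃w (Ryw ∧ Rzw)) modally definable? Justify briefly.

Yes: it is convergence, defined by the .2 schema ◇□q → □◇q.
Suppose ◇□q→□◇q is valid. Take Rxy, Rxz and set V(q)={w : Ryw}. Then □q at y so ◇□q at x, so □◇q at x, so ◇q at z, giving w with Rzw and Ryw.

Definable; ◇□q → □◇q defines it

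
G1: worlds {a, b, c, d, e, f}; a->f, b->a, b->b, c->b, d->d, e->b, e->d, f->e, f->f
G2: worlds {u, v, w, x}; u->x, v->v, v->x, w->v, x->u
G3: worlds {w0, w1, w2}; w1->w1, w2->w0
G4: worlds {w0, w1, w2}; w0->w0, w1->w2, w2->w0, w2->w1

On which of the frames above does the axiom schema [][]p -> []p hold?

G1

Frame correspondent (Sahlqvist): forall x forall y (Rxy -> exists z (Rxz & Rzy)) — i.e. density.
G1: condition met.
G2: fails — Rxu but no z with Rxz and Rzu.
G3: fails — Rw2w0 but no z with Rw2z and Rzw0.
G4: fails — Rw1w2 but no z with Rw1z and Rzw2.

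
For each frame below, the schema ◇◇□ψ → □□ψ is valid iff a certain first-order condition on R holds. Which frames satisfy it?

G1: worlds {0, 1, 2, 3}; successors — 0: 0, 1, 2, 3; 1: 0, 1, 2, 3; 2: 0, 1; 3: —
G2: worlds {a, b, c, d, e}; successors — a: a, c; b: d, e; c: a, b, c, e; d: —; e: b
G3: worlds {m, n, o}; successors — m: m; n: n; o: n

Frame correspondent (Sahlqvist): ∀x ∀y ∀z ((xR²y ∧ xR²z) → ∃w (yRw ∧ z = w)) — i.e. a generalized confluence (Geach) condition.
G1: fails — 0R²2, 0R²2 but no w with 2Rw and 2=w.
G2: fails — aR²a, aR²b but no w with aRw and b=w.
G3: satisfies the condition.
Valid on: G3.

G3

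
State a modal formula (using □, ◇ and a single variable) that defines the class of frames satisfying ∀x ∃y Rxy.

□ψ → ◇ψ

This is seriality; the standard corresponding axiom is D: □ψ → ◇ψ.
Suppose □ψ→◇ψ is valid. At any x set V(ψ)=W. Then □ψ at x, so ◇ψ at x, so x has a successor.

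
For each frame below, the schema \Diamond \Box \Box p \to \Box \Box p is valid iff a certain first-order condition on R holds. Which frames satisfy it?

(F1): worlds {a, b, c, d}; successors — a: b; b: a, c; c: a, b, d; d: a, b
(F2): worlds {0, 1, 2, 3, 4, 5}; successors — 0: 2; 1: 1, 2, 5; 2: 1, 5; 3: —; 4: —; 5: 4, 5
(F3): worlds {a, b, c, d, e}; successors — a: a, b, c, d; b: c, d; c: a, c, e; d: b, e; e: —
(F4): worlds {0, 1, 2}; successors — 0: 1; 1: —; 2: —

The schema corresponds to a generalized confluence (Geach) condition: \forall x \forall y \forall z ((xRy \wedge x R^2 z) \to \exists w (y R^2 w \wedge z = w)).
(F1): fails — aRb, aR²c but no w with bR²w and c=w.
(F2): fails — 1R5, 1R²1 but no w with 5R²w and 1=w.
(F3): fails — aRb, aR²d but no w with bR²w and d=w.
(F4): holds.
Valid on: (F4).

(F4)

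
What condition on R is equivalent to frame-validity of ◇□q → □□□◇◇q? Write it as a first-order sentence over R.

This is a Sahlqvist (Geach-type) schema ◇^1□^1q → □^3◇^2q.
Minimal-valuation argument: fix x; take any y with xR^1y and any z with xR^3z. Set V(q) to the set of worlds R-reachable from y in exactly 1 step. Then □^1q holds at y, so the antecedent holds at x; validity forces ◇^2q at z, giving a w with zR^2w and yR^1w.
First-order correspondent: ∀x ∀y ∀z ((xRy ∧ xR³z) → ∃w (yRw ∧ zR²w)).

∀x ∀y ∀z ((xRy ∧ xR³z) → ∃w (yRw ∧ zR²w))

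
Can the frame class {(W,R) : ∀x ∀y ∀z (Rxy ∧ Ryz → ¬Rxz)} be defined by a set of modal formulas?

Modal frame validity is preserved under surjective bounded morphisms.
The 7-cycle (worlds w0,w1,w2,w3,w4,w5,w6 with w0→w1→w2→w3→w4→w5→w6→w0) is intransitive. Mapping every world to a single reflexive point • is a surjective bounded morphism; the reflexive point is not intransitive (R••∧R•• but R••).
So no modal formula (or set of formulas) defines exactly the intransitive frames.

Not definable by any modal formula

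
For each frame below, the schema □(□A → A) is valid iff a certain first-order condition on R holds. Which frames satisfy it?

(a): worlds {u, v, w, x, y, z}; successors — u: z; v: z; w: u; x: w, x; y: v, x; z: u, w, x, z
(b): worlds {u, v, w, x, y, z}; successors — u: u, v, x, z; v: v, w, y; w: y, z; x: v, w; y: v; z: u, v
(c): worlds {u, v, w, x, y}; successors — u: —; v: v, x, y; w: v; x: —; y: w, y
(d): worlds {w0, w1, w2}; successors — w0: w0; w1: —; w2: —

(d)

This is the axiom for shift-reflexivity; its first-order frame correspondent is ∀x ∀y (Rxy → Ryy).
(a): fails — Rxw but not Rww.
(b): fails — Ruz but not Rzz.
(c): fails — Rvx but not Rxx.
(d): condition met.
Valid on: (d).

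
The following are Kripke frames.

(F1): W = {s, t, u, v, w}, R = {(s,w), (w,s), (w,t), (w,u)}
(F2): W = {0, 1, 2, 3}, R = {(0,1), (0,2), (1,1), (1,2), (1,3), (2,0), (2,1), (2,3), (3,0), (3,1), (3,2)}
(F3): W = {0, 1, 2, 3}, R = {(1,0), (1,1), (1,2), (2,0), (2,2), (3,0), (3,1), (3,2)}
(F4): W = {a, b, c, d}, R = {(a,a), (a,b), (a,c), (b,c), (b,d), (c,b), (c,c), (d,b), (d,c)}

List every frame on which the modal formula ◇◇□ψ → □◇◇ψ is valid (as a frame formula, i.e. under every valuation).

(F2), (F4)

The schema corresponds to a generalized confluence (Geach) condition: ∀x ∀y ∀z ((xR²y ∧ xRz) → ∃w (yRw ∧ zR²w)).
(F1): fails — sR²t, sRw but no w* with tRw* and wR²w*.
(F2): ✓.
(F3): fails — 1R²0, 1R0 but no w with 0Rw and 0R²w.
(F4): ✓.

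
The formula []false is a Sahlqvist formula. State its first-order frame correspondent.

emptiness of R: forall x forall y ~Rxy

□⊥ is valid iff no world has any successor (otherwise □⊥ fails at any world with one).
Conversely, any frame satisfying forall x forall y ~Rxy validates the schema.
So the correspondent is emptiness of R.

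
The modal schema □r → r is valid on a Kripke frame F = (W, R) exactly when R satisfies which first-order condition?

Suppose □r→r is valid. At any x set V(r)={w : Rxw}. Then □r holds at x, so r holds at x, i.e. Rxx.

reflexivity: ∀x Rxx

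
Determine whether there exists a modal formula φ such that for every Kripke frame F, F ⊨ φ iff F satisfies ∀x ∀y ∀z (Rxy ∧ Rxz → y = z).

The condition is partial functionality. A defining modal formula is ◇r → □r.
Suppose ◇r→□r is valid. Take Rxy, Rxz and set V(r)={y}. Then ◇r at x, so □r at x, so r at z, i.e. z=y.

Yes — defined by ◇r → □r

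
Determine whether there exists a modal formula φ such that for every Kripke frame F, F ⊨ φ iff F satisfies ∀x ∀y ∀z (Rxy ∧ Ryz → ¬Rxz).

Not definable by any modal formula

Any modally definable frame class is closed under surjective bounded morphisms.
The 3-cycle (worlds 0,1,2 with 0→1→2→0) is intransitive. Mapping every world to a single reflexive point • is a surjective bounded morphism; the reflexive point is not intransitive (R••∧R•• but R••).
So the class is not modally definable.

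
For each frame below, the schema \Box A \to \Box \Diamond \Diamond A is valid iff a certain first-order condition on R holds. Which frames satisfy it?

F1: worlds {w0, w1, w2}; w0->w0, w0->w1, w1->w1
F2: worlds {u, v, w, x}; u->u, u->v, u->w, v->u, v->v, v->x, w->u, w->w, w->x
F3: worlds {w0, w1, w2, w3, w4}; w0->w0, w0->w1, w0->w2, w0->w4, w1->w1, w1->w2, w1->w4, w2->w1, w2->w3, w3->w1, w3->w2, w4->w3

This is the axiom for a generalized confluence (Geach) condition; its first-order frame correspondent is \forall x \forall z (xRz \to \exists w (xRw \wedge z R^2 w)).
F1: satisfies the condition.
F2: fails — vRx but no t with vRt and xR²t.
F3: satisfies the condition.

F1, F3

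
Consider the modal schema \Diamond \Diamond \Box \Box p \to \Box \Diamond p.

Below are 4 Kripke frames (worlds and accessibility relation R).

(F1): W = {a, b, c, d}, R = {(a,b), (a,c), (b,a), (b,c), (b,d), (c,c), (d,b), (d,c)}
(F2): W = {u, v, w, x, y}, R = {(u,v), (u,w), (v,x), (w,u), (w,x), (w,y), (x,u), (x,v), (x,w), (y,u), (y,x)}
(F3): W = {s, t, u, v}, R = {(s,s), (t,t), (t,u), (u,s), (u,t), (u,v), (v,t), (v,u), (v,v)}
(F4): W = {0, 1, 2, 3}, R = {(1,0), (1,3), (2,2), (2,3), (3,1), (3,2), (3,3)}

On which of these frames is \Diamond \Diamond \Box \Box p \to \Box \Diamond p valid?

This is the axiom for a generalized confluence (Geach) condition; its first-order frame correspondent is \forall x \forall y \forall z ((x R^2 y \wedge xRz) \to \exists w (y R^2 w \wedge zRw)).
(F1): holds.
(F2): fails — uR²y, uRv but no t with yR²t and vRt.
(F3): fails — tR²s, tRt but no w with sR²w and tRw.
(F4): fails — 1R²1, 1R0 but no w with 1R²w and 0Rw.

(F1)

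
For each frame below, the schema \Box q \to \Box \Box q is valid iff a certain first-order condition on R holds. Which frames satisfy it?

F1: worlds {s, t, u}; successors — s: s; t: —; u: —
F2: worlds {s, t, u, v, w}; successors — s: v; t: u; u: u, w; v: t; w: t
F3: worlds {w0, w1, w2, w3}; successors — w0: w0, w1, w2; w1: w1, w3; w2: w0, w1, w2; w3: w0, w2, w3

The schema corresponds to transitivity: \forall x \forall y \forall z (Rxy \wedge Ryz \to Rxz).
F1: condition met.
F2: fails — Rwt and Rtu but not Rwu.
F3: fails — Rw3w2 and Rw2w1 but not Rw3w1.

F1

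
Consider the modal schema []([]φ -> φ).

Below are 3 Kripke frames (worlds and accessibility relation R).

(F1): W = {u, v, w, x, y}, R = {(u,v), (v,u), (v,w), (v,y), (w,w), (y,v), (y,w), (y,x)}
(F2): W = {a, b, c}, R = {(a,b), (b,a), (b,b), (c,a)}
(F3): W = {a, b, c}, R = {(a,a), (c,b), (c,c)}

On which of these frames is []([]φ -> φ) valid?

none

Frame correspondent (Sahlqvist): forall x forall y (Rxy -> Ryy) — i.e. shift-reflexivity.
(F1): fails — Ruv but not Rvv.
(F2): fails — Rca but not Raa.
(F3): fails — Rcb but not Rbb.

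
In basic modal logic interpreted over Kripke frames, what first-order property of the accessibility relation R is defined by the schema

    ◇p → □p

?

Partial functionality

Suppose ◇p→□p is valid. Take Rxy, Rxz and set V(p)={y}. Then ◇p at x, so □p at x, so p at z, i.e. z=y.
Conversely, on a frame with partial functionality the schema holds at every world under every valuation.
So the correspondent is partial functionality.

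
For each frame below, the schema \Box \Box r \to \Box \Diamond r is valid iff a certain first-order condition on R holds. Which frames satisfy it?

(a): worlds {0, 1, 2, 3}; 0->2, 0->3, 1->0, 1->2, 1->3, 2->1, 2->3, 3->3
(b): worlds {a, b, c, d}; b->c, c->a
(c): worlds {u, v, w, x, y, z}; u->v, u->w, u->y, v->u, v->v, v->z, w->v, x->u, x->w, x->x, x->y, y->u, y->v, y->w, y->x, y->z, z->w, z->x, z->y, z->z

This is the axiom for a generalized confluence (Geach) condition; its first-order frame correspondent is \forall x \forall z (xRz \to \exists w (x R^2 w \wedge zRw)).
(a): satisfies the condition.
(b): fails — cRa but no w with cR²w and aRw.
(c): satisfies the condition.

(a), (c)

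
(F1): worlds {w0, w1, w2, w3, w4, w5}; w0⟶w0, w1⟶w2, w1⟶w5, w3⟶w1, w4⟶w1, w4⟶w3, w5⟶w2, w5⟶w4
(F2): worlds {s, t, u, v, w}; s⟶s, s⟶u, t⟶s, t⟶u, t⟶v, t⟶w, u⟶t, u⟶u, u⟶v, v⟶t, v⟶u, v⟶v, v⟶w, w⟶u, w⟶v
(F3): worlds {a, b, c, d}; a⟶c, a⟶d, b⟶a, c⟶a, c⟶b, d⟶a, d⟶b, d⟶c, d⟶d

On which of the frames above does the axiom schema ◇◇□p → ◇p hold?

(F2)

This is the axiom for a generalized confluence (Geach) condition; its first-order frame correspondent is ∀x ∀y (xR²y → ∃w (yRw ∧ xRw)).
(F1): fails — w1R²w2 but no w with w2Rw and w1Rw.
(F2): holds.
(F3): fails — aR²b but no w with bRw and aRw.
Valid on: (F2).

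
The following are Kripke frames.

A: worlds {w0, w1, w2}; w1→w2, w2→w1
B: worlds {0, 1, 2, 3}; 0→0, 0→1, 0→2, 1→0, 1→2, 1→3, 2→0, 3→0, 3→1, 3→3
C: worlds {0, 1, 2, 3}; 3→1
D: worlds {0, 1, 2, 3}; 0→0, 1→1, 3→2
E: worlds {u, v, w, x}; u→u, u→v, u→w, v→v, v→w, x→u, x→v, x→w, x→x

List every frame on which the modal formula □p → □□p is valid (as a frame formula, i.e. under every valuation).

This is the axiom for transitivity; its first-order frame correspondent is ∀x ∀y ∀z (Rxy ∧ Ryz → Rxz).
A: fails — Rw1w2 and Rw2w1 but not Rw1w1.
B: fails — R10 and R01 but not R11.
C: holds.
D: holds.
E: holds.
Valid on: C, D, E.

C, D, E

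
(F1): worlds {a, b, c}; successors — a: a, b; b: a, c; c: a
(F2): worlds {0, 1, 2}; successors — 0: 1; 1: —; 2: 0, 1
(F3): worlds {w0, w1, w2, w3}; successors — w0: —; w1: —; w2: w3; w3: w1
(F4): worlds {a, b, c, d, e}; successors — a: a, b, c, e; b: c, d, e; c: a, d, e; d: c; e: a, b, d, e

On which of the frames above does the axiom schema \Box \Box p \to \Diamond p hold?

The schema corresponds to a generalized confluence (Geach) condition: \forall x \exists w (x R^2 w \wedge xRw).
(F1): condition met.
(F2): fails — at 0 but no w with 0R²w and 0Rw.
(F3): fails — at w0 but no w with w0R²w and w0Rw.
(F4): fails — at d but no w with dR²w and dRw.
Valid on: (F1).

(F1)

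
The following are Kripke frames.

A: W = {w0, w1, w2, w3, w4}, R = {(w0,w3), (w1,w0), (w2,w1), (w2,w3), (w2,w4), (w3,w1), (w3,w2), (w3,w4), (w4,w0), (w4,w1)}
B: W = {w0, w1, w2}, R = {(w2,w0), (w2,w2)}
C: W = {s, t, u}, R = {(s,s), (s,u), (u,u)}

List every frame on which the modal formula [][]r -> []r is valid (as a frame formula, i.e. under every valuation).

Frame correspondent (Sahlqvist): forall x forall y (Rxy -> exists z (Rxz & Rzy)) — i.e. density.
A: fails — Rw1w0 but no z with Rw1z and Rzw0.
B: satisfies the condition.
C: satisfies the condition.
Valid on: B, C.

B, C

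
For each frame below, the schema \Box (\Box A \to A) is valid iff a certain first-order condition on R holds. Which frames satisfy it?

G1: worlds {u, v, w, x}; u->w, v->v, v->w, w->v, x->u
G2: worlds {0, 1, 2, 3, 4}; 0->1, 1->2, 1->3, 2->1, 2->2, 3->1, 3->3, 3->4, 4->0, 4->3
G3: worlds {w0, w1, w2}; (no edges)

G3

The schema corresponds to shift-reflexivity: \forall x \forall y (Rxy \to Ryy).
G1: fails — Ruw but not Rww.
G2: fails — R34 but not R44.
G3: holds.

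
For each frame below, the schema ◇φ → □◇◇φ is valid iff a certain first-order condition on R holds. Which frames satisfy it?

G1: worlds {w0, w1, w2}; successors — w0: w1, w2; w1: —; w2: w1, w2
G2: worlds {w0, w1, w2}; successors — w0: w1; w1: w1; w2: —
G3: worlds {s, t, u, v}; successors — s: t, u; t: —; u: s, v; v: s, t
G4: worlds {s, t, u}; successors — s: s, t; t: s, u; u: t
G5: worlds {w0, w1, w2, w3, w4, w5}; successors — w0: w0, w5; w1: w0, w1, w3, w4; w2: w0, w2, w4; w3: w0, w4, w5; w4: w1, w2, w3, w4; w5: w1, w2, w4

G2, G4

Frame correspondent (Sahlqvist): ∀x ∀y ∀z ((xRy ∧ xRz) → ∃w (y = w ∧ zR²w)) — i.e. a generalized confluence (Geach) condition.
G1: fails — w0Rw1, w0Rw1 but no w with w1=w and w1R²w.
G2: holds.
G3: fails — sRt, sRt but no w with t=w and tR²w.
G4: holds.
G5: fails — w0Rw5, w0Rw5 but no w with w5=w and w5R²w.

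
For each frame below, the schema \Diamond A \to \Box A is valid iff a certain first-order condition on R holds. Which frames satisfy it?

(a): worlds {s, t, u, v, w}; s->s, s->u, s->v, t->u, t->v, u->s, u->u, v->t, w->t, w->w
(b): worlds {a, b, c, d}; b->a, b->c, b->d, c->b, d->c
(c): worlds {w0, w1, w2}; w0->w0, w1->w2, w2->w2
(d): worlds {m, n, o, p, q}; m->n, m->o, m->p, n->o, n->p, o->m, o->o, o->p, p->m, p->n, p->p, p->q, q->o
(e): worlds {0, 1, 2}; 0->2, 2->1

(c), (e)

The schema corresponds to partial functionality: \forall x \forall y \forall z (Rxy \wedge Rxz \to y = z).
(a): fails — s sees both s and u.
(b): fails — b sees both a and c.
(c): holds.
(d): fails — m sees both n and o.
(e): holds.
Valid on: (c), (e).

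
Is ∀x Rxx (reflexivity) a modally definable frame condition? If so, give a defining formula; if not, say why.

Definable; □p → p defines it

Yes: it is reflexivity, defined by the T schema □p → p.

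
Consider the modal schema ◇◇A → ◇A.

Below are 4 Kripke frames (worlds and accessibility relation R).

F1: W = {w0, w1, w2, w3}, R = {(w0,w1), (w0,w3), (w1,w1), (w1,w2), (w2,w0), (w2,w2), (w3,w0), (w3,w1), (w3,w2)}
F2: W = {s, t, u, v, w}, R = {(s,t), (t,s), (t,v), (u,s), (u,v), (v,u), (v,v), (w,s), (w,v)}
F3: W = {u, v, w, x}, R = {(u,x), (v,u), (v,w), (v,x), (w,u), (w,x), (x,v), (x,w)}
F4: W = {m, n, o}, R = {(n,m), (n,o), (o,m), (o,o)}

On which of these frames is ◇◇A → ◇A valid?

F4

Frame correspondent (Sahlqvist): ∀x ∀y ∀z (Rxy ∧ Ryz → Rxz) — i.e. transitivity.
F1: fails — Rw1w2 and Rw2w0 but not Rw1w0.
F2: fails — Ruv and Rvu but not Ruu.
F3: fails — Rxw and Rwu but not Rxu.
F4: holds.
Valid on: F4.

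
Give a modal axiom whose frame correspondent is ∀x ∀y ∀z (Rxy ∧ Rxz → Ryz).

A defining formula is ◇ψ → □◇ψ (the 5 axiom).

◇ψ → □◇ψ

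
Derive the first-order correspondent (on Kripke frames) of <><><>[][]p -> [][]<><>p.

This is a Sahlqvist (Geach-type) schema ◇^3□^2p → □^2◇^2p.
Minimal-valuation argument: fix x; take any y with xR^3y and any z with xR^2z. Set V(p) to the set of worlds R-reachable from y in exactly 2 steps. Then □^2p holds at y, so the antecedent holds at x; validity forces ◇^2p at z, giving a w with zR^2w and yR^2w.
First-order correspondent: forall x forall y forall z ((x R^3 y & x R^2 z) -> exists w (y R^2 w & z R^2 w)).

forall x forall y forall z ((x R^3 y & x R^2 z) -> exists w (y R^2 w & z R^2 w))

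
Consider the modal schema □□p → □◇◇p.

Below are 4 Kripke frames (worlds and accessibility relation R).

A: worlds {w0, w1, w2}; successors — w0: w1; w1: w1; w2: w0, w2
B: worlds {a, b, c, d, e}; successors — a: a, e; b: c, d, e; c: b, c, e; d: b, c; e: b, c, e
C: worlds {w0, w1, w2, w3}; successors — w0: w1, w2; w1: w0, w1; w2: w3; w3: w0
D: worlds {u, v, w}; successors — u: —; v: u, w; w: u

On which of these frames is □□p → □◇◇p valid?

Frame correspondent (Sahlqvist): ∀x ∀z (xRz → ∃w (xR²w ∧ zR²w)) — i.e. a generalized confluence (Geach) condition.
A: ✓.
B: ✓.
C: fails — w2Rw3 but no w with w2R²w and w3R²w.
D: fails — vRu but no t with vR²t and uR²t.
Valid on: A, B.

A, B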